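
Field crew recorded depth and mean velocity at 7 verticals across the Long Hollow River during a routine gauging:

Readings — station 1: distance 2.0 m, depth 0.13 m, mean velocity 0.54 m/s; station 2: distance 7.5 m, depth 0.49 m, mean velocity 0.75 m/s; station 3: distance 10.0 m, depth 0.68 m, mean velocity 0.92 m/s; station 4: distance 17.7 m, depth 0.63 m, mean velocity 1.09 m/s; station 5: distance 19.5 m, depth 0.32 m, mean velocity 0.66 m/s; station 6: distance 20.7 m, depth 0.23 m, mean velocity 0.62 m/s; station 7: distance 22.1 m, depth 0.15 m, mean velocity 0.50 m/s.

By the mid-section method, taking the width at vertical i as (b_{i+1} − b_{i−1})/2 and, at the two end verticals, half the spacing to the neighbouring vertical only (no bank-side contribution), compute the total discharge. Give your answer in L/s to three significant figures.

8670 L/s

w_1 = (7.5 − 2.0)/2 = 2.75 m; q_1 = 0.54 × 0.13 × 2.75 = 0.1931 m³/s
w_2 = (10.0 − 2.0)/2 = 4 m; q_2 = 0.75 × 0.49 × 4 = 1.470 m³/s
w_3 = (17.7 − 7.5)/2 = 5.1 m; q_3 = 0.92 × 0.68 × 5.1 = 3.191 m³/s
w_4 = (19.5 − 10.0)/2 = 4.75 m; q_4 = 1.09 × 0.63 × 4.75 = 3.262 m³/s
w_5 = (20.7 − 17.7)/2 = 1.5 m; q_5 = 0.66 × 0.32 × 1.5 = 0.3168 m³/s
w_6 = (22.1 − 19.5)/2 = 1.3 m; q_6 = 0.62 × 0.23 × 1.3 = 0.1854 m³/s
w_7 = (22.1 − 20.7)/2 = 0.7 m; q_7 = 0.50 × 0.15 × 0.7 = 0.05250 m³/s
Q = Σ qᵢ = 8.670 m³/s
= 8.670 × 1000 = 8670 L/s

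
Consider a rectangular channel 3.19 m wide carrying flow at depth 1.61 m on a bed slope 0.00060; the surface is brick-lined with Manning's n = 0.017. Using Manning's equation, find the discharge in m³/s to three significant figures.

A = b·y = 3.19 × 1.61 = 5.136 m²
P = b + 2y = 3.19 + 2×1.61 = 6.410 m
R = A/P = 5.136/6.410 = 0.8012 m
Q = (1/n)·A·R^(2/3)·S^(1/2) = (1/0.017) × 5.136 × 0.8012^(2/3) × 0.00060^(1/2) = 6.384 m³/s

6.38 m³/s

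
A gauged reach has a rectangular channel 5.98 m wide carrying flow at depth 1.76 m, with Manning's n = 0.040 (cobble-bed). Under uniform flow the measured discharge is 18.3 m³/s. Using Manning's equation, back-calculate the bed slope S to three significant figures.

0.00422

A = b·y = 5.98 × 1.76 = 10.52 m²
P = b + 2y = 5.98 + 2×1.76 = 9.500 m
R = A/P = 10.52/9.500 = 1.108 m
S = (Q·n / (1·A·R^(2/3)))² = (18.3×0.040 / (1×10.52×1.071))² = 0.004220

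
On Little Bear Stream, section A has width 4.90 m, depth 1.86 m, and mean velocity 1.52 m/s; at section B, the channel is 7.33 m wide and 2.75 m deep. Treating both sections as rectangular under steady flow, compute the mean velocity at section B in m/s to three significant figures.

0.687 m/s

Q = A₁V₁ = (4.90×1.86) × 1.52 = 13.85 m³/s
A₂ = 7.33 × 2.75 = 20.16 m²
V₂ = Q/A₂ = 13.85/20.16 = 0.6873 m/s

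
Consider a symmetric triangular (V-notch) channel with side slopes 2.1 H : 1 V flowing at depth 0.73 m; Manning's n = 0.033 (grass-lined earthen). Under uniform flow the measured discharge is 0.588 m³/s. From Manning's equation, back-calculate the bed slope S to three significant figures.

0.00132

A = z·y² = 2.1×0.73² = 1.119 m²
P = 2y√(1+z²) = 2×0.73×√(1+2.1²) = 3.396 m
R = A/P = 1.119/3.396 = 0.3295 m
S = (Q·n / (1·A·R^(2/3)))² = (0.588×0.033 / (1×1.119×0.4771))² = 0.001321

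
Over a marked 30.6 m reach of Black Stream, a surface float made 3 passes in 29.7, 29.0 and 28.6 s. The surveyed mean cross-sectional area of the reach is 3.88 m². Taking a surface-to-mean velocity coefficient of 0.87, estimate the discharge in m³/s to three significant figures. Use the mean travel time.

3.55 m³/s

t̄ = (29.7 + 29.0 + 28.6) / 3 = 29.1 s
v_surface = L / t̄ = 30.6 / 29.1 = 1.052 m/s
v_mean = 0.87 × 1.052 = 0.9148 m/s
Q = A × v_mean = 3.88 × 0.9148 = 3.550 m³/s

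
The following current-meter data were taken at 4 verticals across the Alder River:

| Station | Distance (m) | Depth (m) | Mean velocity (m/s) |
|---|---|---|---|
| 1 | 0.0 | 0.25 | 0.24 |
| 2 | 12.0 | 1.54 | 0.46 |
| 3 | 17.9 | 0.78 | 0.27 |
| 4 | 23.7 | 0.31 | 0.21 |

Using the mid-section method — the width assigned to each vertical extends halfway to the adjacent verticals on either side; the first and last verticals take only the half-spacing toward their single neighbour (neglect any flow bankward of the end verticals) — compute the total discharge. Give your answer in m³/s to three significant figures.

8.12 m³/s

w_1 = (12.0 − 0.0)/2 = 6 m; q_1 = 0.24 × 0.25 × 6 = 0.3600 m³/s
w_2 = (17.9 − 0.0)/2 = 8.95 m; q_2 = 0.46 × 1.54 × 8.95 = 6.340 m³/s
w_3 = (23.7 − 12.0)/2 = 5.85 m; q_3 = 0.27 × 0.78 × 5.85 = 1.232 m³/s
w_4 = (23.7 − 17.9)/2 = 2.9 m; q_4 = 0.21 × 0.31 × 2.9 = 0.1888 m³/s
Q = Σ qᵢ = 8.121 m³/s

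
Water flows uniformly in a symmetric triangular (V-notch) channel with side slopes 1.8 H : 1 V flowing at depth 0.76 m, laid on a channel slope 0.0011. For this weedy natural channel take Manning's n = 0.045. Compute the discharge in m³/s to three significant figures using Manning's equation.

A = z·y² = 1.8×0.76² = 1.040 m²
P = 2y√(1+z²) = 2×0.76×√(1+1.8²) = 3.130 m
R = A/P = 1.040/3.130 = 0.3322 m
Q = (1/n)·A·R^(2/3)·S^(1/2) = (1/0.045) × 1.040 × 0.3322^(2/3) × 0.0011^(1/2) = 0.3675 m³/s

0.368 m³/s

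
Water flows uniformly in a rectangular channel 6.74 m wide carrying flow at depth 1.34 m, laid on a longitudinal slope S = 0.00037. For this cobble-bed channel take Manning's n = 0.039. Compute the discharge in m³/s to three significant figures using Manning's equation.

4.33 m³/s

A = b·y = 6.74 × 1.34 = 9.032 m²
P = b + 2y = 6.74 + 2×1.34 = 9.420 m
R = A/P = 9.032/9.420 = 0.9588 m
Q = (1/n)·A·R^(2/3)·S^(1/2) = (1/0.039) × 9.032 × 0.9588^(2/3) × 0.00037^(1/2) = 4.331 m³/s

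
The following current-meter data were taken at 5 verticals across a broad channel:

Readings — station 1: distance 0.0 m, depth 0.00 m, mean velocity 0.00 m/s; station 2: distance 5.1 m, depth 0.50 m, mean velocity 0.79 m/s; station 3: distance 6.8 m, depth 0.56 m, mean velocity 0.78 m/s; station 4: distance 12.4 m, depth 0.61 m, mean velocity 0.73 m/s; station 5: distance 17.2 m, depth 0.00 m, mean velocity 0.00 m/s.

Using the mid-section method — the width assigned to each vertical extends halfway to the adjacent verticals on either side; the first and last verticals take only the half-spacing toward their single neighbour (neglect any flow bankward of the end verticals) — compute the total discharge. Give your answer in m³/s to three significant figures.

5.25 m³/s

w_2 = (6.8 − 0.0)/2 = 3.4 m; q_2 = 0.79 × 0.50 × 3.4 = 1.343 m³/s
w_3 = (12.4 − 5.1)/2 = 3.65 m; q_3 = 0.78 × 0.56 × 3.65 = 1.594 m³/s
w_4 = (17.2 − 6.8)/2 = 5.2 m; q_4 = 0.73 × 0.61 × 5.2 = 2.316 m³/s
Stations 1, 5 contribute zero (depth or velocity is 0).
Q = Σ qᵢ = 5.253 m³/s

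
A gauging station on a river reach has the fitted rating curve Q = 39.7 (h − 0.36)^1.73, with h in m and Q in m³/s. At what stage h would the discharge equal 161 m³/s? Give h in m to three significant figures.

h − h₀ = (Q/C)^(1/b) = (161/39.7)^(1/1.73) = 2.246 m
h = 0.36 + 2.246 = 2.606 m

2.61 m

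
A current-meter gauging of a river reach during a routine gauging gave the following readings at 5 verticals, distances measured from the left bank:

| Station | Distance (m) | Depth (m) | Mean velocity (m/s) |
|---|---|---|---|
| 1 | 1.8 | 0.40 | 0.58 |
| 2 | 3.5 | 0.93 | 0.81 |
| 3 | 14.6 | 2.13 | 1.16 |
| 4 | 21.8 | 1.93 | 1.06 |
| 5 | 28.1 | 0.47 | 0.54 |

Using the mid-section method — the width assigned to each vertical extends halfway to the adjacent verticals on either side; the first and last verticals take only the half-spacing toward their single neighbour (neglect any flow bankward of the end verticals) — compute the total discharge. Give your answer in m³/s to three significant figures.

w_1 = (3.5 − 1.8)/2 = 0.85 m; q_1 = 0.58 × 0.40 × 0.85 = 0.1972 m³/s
w_2 = (14.6 − 1.8)/2 = 6.4 m; q_2 = 0.81 × 0.93 × 6.4 = 4.821 m³/s
w_3 = (21.8 − 3.5)/2 = 9.15 m; q_3 = 1.16 × 2.13 × 9.15 = 22.61 m³/s
w_4 = (28.1 − 14.6)/2 = 6.75 m; q_4 = 1.06 × 1.93 × 6.75 = 13.81 m³/s
w_5 = (28.1 − 21.8)/2 = 3.15 m; q_5 = 0.54 × 0.47 × 3.15 = 0.7995 m³/s
Q = Σ qᵢ = 42.23 m³/s

42.2 m³/s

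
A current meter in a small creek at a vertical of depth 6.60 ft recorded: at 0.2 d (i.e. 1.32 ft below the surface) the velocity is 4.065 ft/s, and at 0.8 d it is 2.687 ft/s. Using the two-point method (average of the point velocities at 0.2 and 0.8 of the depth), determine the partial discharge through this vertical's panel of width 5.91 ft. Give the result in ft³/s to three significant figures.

v̄ = (4.065 + 2.687) / 2 = 3.376 ft/s
q = v̄ × d × w = 3.376 × 6.60 × 5.91 = 131.7 ft³/s

132 ft³/s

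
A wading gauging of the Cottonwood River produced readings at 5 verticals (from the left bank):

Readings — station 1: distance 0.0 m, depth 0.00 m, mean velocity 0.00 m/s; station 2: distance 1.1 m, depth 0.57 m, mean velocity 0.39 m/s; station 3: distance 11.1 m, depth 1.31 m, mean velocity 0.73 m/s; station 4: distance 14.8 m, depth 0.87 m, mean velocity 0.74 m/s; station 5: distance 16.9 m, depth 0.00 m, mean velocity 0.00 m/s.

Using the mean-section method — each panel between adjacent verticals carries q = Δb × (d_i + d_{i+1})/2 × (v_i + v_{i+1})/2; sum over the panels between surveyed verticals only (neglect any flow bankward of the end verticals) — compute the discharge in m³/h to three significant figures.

Panel 1-2: Δb = 1.1 m, d̄ = (0.00+0.57)/2 = 0.285, v̄ = (0.00+0.39)/2 = 0.195 → q = 1.1×0.285×0.195 = 0.06113 m³/s
Panel 2-3: Δb = 10 m, d̄ = (0.57+1.31)/2 = 0.94, v̄ = (0.39+0.73)/2 = 0.56 → q = 10×0.94×0.56 = 5.264 m³/s
Panel 3-4: Δb = 3.7 m, d̄ = (1.31+0.87)/2 = 1.09, v̄ = (0.73+0.74)/2 = 0.735 → q = 3.7×1.09×0.735 = 2.964 m³/s
Panel 4-5: Δb = 2.1 m, d̄ = (0.87+0.00)/2 = 0.435, v̄ = (0.74+0.00)/2 = 0.37 → q = 2.1×0.435×0.37 = 0.3380 m³/s
Q = Σ q = 8.627 m³/s
= 8.627 × 3600 = 31060 m³/h

31100 m³/h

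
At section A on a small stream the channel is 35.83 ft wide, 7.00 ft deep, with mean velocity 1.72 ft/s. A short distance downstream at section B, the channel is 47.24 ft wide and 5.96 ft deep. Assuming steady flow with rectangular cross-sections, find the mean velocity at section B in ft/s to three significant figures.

Q = A₁V₁ = (35.83×7.00) × 1.72 = 431.4 ft³/s
A₂ = 47.24 × 5.96 = 281.6 ft²
V₂ = Q/A₂ = 431.4/281.6 = 1.532 ft/s

1.53 ft/s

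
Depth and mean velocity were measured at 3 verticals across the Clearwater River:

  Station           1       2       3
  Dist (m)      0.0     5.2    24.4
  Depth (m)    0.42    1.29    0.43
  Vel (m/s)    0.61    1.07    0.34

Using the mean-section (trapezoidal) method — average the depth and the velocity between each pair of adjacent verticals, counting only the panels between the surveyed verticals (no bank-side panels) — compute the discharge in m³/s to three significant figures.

Panel 1-2: Δb = 5.2 m, d̄ = (0.42+1.29)/2 = 0.855, v̄ = (0.61+1.07)/2 = 0.84 → q = 5.2×0.855×0.84 = 3.735 m³/s
Panel 2-3: Δb = 19.2 m, d̄ = (1.29+0.43)/2 = 0.86, v̄ = (1.07+0.34)/2 = 0.705 → q = 19.2×0.86×0.705 = 11.64 m³/s
Q = Σ q = 15.38 m³/s

15.4 m³/s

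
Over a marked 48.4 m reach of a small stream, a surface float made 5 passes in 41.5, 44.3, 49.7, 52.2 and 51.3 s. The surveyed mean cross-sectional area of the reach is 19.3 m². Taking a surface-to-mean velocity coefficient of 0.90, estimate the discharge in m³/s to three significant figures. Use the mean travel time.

t̄ = (41.5 + 44.3 + 49.7 + 52.2 + 51.3) / 5 = 47.8 s
v_surface = L / t̄ = 48.4 / 47.8 = 1.013 m/s
v_mean = 0.90 × 1.013 = 0.9113 m/s
Q = A × v_mean = 19.3 × 0.9113 = 17.59 m³/s

17.6 m³/s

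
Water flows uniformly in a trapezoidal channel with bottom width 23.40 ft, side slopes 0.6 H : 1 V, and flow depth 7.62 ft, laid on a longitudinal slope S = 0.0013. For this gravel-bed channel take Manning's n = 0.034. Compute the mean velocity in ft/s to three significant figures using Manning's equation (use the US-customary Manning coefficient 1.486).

4.72 ft/s

A = (b + z·y)·y = (23.40 + 0.6×7.62)×7.62 = 213.1 ft²
P = b + 2y√(1+z²) = 23.40 + 2×7.62×√(1+0.6²) = 41.17 ft
R = A/P = 213.1/41.17 = 5.177 ft
Q = (1.486/n)·A·R^(2/3)·S^(1/2) = (1.486/0.034) × 213.1 × 5.177^(2/3) × 0.0013^(1/2) = 1005 ft³/s
V = Q/A = 1005/213.1 = 4.716 ft/s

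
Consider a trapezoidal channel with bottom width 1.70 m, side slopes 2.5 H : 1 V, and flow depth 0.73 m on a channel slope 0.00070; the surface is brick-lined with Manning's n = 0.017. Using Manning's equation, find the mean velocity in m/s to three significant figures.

A = (b + z·y)·y = (1.70 + 2.5×0.73)×0.73 = 2.573 m²
P = b + 2y√(1+z²) = 1.70 + 2×0.73×√(1+2.5²) = 5.631 m
R = A/P = 2.573/5.631 = 0.4570 m
Q = (1/n)·A·R^(2/3)·S^(1/2) = (1/0.017) × 2.573 × 0.4570^(2/3) × 0.00070^(1/2) = 2.376 m³/s
V = Q/A = 2.376/2.573 = 0.9233 m/s

0.923 m/s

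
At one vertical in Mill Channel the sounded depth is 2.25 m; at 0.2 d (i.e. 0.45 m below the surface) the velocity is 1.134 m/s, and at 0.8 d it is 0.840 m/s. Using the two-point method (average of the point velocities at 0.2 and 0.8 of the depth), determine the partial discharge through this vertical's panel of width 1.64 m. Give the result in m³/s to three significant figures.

v̄ = (1.134 + 0.840) / 2 = 0.9870 m/s
q = v̄ × d × w = 0.9870 × 2.25 × 1.64 = 3.642 m³/s

3.64 m³/s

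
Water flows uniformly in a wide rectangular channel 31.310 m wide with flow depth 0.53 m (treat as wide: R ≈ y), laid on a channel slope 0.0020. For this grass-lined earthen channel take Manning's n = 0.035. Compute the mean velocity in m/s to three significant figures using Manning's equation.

A = b·y = 31.310 × 0.53 = 16.59 m²
Wide channel: R ≈ y = 0.53 m
Q = (1/n)·A·R^(2/3)·S^(1/2) = (1/0.035) × 16.59 × 0.5300^(2/3) × 0.0020^(1/2) = 13.89 m³/s
V = Q/A = 13.89/16.59 = 0.8368 m/s

0.837 m/s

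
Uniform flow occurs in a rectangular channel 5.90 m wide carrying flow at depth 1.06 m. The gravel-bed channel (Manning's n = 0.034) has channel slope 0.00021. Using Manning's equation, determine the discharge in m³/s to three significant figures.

A = b·y = 5.90 × 1.06 = 6.254 m²
P = b + 2y = 5.90 + 2×1.06 = 8.020 m
R = A/P = 6.254/8.020 = 0.7798 m
Q = (1/n)·A·R^(2/3)·S^(1/2) = (1/0.034) × 6.254 × 0.7798^(2/3) × 0.00021^(1/2) = 2.258 m³/s

2.26 m³/s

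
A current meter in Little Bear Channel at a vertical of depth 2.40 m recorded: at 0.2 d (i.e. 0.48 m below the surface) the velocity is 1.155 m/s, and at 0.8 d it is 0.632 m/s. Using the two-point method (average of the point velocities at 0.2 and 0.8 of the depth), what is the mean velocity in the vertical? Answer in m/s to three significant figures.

v̄ = (1.155 + 0.632) / 2 = 0.8935 m/s

0.894 m/s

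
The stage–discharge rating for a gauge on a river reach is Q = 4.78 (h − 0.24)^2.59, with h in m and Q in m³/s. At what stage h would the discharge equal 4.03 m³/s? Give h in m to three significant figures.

h − h₀ = (Q/C)^(1/b) = (4.03/4.78)^(1/2.59) = 0.9362 m
h = 0.24 + 0.9362 = 1.176 m

1.18 m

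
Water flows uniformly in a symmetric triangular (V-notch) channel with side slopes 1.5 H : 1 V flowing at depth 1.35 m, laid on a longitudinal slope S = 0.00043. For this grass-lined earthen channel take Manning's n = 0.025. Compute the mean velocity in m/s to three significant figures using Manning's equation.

0.565 m/s

A = z·y² = 1.5×1.35² = 2.734 m²
P = 2y√(1+z²) = 2×1.35×√(1+1.5²) = 4.867 m
R = A/P = 2.734/4.867 = 0.5616 m
Q = (1/n)·A·R^(2/3)·S^(1/2) = (1/0.025) × 2.734 × 0.5616^(2/3) × 0.00043^(1/2) = 1.544 m³/s
V = Q/A = 1.544/2.734 = 0.5646 m/s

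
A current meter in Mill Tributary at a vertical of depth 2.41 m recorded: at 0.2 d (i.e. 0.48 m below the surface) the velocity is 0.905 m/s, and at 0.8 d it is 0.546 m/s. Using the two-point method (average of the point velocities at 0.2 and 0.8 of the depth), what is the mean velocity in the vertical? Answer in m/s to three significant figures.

0.726 m/s

v̄ = (0.905 + 0.546) / 2 = 0.7255 m/s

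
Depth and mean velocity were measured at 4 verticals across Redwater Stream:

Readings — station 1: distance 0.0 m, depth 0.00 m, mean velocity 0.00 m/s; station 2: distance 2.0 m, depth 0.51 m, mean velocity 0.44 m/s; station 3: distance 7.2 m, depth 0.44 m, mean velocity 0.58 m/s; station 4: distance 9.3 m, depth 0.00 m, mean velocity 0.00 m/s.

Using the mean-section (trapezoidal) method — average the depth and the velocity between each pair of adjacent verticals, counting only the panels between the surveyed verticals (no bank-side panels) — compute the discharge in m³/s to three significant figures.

1.51 m³/s

Panel 1-2: Δb = 2 m, d̄ = (0.00+0.51)/2 = 0.255, v̄ = (0.00+0.44)/2 = 0.22 → q = 2×0.255×0.22 = 0.1122 m³/s
Panel 2-3: Δb = 5.2 m, d̄ = (0.51+0.44)/2 = 0.475, v̄ = (0.44+0.58)/2 = 0.51 → q = 5.2×0.475×0.51 = 1.260 m³/s
Panel 3-4: Δb = 2.1 m, d̄ = (0.44+0.00)/2 = 0.22, v̄ = (0.58+0.00)/2 = 0.29 → q = 2.1×0.22×0.29 = 0.1340 m³/s
Q = Σ q = 1.506 m³/s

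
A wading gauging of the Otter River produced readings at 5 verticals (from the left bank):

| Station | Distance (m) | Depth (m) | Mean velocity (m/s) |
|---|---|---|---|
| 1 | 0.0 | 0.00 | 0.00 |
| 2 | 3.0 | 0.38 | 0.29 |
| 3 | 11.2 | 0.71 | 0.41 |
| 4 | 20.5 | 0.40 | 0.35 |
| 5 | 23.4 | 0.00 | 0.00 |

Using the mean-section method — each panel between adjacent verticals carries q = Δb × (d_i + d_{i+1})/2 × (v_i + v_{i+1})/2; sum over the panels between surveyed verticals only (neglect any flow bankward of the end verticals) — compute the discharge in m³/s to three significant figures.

Panel 1-2: Δb = 3 m, d̄ = (0.00+0.38)/2 = 0.19, v̄ = (0.00+0.29)/2 = 0.145 → q = 3×0.19×0.145 = 0.08265 m³/s
Panel 2-3: Δb = 8.2 m, d̄ = (0.38+0.71)/2 = 0.545, v̄ = (0.29+0.41)/2 = 0.35 → q = 8.2×0.545×0.35 = 1.564 m³/s
Panel 3-4: Δb = 9.3 m, d̄ = (0.71+0.40)/2 = 0.555, v̄ = (0.41+0.35)/2 = 0.38 → q = 9.3×0.555×0.38 = 1.961 m³/s
Panel 4-5: Δb = 2.9 m, d̄ = (0.40+0.00)/2 = 0.2, v̄ = (0.35+0.00)/2 = 0.175 → q = 2.9×0.2×0.175 = 0.1015 m³/s
Q = Σ q = 3.710 m³/s

3.71 m³/s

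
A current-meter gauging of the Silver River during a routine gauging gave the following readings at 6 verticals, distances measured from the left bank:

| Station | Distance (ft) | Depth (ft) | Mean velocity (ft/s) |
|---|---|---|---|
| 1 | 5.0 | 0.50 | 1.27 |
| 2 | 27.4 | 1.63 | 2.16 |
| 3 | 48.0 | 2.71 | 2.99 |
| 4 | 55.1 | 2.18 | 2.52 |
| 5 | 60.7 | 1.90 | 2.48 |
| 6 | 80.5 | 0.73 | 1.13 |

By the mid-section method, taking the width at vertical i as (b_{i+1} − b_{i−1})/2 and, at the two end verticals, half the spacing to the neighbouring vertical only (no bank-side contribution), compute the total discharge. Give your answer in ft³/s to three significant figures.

298 ft³/s

w_1 = (27.4 − 5.0)/2 = 11.2 ft; q_1 = 1.27 × 0.50 × 11.2 = 7.112 ft³/s
w_2 = (48.0 − 5.0)/2 = 21.5 ft; q_2 = 2.16 × 1.63 × 21.5 = 75.70 ft³/s
w_3 = (55.1 − 27.4)/2 = 13.85 ft; q_3 = 2.99 × 2.71 × 13.85 = 112.2 ft³/s
w_4 = (60.7 − 48.0)/2 = 6.35 ft; q_4 = 2.52 × 2.18 × 6.35 = 34.88 ft³/s
w_5 = (80.5 − 55.1)/2 = 12.7 ft; q_5 = 2.48 × 1.90 × 12.7 = 59.84 ft³/s
w_6 = (80.5 − 60.7)/2 = 9.9 ft; q_6 = 1.13 × 0.73 × 9.9 = 8.167 ft³/s
Q = Σ qᵢ = 297.9 ft³/s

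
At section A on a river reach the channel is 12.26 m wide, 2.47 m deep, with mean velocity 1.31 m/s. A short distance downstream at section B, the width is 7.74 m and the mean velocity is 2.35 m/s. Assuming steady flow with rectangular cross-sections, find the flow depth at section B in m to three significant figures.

2.18 m

Q = A₁V₁ = (12.26×2.47) × 1.31 = 39.67 m³/s
d₂ = Q/(b₂ V₂) = 39.67/(7.74×2.35) = 2.181 m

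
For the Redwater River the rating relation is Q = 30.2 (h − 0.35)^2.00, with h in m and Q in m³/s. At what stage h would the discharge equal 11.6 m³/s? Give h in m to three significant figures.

h − h₀ = (Q/C)^(1/b) = (11.6/30.2)^(1/2.00) = 0.6198 m
h = 0.35 + 0.6198 = 0.9698 m

0.970 m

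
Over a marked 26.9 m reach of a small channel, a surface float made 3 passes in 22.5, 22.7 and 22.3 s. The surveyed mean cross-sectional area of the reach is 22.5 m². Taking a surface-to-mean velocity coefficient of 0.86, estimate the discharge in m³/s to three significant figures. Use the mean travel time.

23.1 m³/s

t̄ = (22.5 + 22.7 + 22.3) / 3 = 22.5 s
v_surface = L / t̄ = 26.9 / 22.5 = 1.196 m/s
v_mean = 0.86 × 1.196 = 1.028 m/s
Q = A × v_mean = 22.5 × 1.028 = 23.13 m³/s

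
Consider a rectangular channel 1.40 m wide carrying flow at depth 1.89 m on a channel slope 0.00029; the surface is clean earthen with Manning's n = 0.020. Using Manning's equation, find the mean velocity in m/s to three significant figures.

0.544 m/s

A = b·y = 1.40 × 1.89 = 2.646 m²
P = b + 2y = 1.40 + 2×1.89 = 5.180 m
R = A/P = 2.646/5.180 = 0.5108 m
Q = (1/n)·A·R^(2/3)·S^(1/2) = (1/0.020) × 2.646 × 0.5108^(2/3) × 0.00029^(1/2) = 1.440 m³/s
V = Q/A = 1.440/2.646 = 0.5441 m/s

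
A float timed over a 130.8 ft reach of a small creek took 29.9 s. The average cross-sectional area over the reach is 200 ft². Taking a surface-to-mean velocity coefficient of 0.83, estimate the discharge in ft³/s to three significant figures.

v_surface = L / t̄ = 130.8 / 29.9 = 4.375 ft/s
v_mean = 0.83 × 4.375 = 3.631 ft/s
Q = A × v_mean = 200 × 3.631 = 726.2 ft³/s

726 ft³/s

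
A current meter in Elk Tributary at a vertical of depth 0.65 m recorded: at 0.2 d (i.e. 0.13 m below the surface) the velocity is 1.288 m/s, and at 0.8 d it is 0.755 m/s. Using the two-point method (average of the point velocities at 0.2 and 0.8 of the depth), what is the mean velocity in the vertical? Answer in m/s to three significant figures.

v̄ = (1.288 + 0.755) / 2 = 1.022 m/s

1.02 m/s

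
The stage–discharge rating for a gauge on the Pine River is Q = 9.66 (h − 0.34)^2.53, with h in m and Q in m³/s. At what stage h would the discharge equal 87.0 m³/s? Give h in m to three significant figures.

h − h₀ = (Q/C)^(1/b) = (87.0/9.66)^(1/2.53) = 2.384 m
h = 0.34 + 2.384 = 2.724 m

2.72 m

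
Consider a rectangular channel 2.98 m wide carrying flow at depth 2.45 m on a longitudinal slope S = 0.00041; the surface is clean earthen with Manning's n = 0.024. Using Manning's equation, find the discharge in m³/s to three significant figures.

A = b·y = 2.98 × 2.45 = 7.301 m²
P = b + 2y = 2.98 + 2×2.45 = 7.880 m
R = A/P = 7.301/7.880 = 0.9265 m
Q = (1/n)·A·R^(2/3)·S^(1/2) = (1/0.024) × 7.301 × 0.9265^(2/3) × 0.00041^(1/2) = 5.854 m³/s

5.85 m³/s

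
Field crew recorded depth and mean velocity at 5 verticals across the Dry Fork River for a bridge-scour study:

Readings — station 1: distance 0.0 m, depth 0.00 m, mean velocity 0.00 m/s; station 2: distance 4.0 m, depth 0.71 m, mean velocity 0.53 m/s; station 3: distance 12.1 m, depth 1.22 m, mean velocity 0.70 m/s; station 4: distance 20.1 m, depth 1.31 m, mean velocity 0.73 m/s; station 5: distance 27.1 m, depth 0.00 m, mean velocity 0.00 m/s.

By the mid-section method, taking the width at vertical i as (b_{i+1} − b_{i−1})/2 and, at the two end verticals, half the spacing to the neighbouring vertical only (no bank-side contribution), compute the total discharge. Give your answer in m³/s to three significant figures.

16.3 m³/s

w_2 = (12.1 − 0.0)/2 = 6.05 m; q_2 = 0.53 × 0.71 × 6.05 = 2.277 m³/s
w_3 = (20.1 − 4.0)/2 = 8.05 m; q_3 = 0.70 × 1.22 × 8.05 = 6.875 m³/s
w_4 = (27.1 − 12.1)/2 = 7.5 m; q_4 = 0.73 × 1.31 × 7.5 = 7.172 m³/s
Stations 1, 5 contribute zero (depth or velocity is 0).
Q = Σ qᵢ = 16.32 m³/s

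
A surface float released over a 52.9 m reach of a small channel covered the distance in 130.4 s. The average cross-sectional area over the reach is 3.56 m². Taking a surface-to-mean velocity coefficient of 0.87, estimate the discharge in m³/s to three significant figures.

v_surface = L / t̄ = 52.9 / 130.4 = 0.4057 m/s
v_mean = 0.87 × 0.4057 = 0.3529 m/s
Q = A × v_mean = 3.56 × 0.3529 = 1.256 m³/s

1.26 m³/s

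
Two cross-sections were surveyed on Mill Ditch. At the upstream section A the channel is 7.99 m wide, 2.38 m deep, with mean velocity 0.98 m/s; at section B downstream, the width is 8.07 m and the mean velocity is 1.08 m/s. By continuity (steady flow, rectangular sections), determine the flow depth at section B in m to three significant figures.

2.14 m

Q = A₁V₁ = (7.99×2.38) × 0.98 = 18.64 m³/s
d₂ = Q/(b₂ V₂) = 18.64/(8.07×1.08) = 2.138 m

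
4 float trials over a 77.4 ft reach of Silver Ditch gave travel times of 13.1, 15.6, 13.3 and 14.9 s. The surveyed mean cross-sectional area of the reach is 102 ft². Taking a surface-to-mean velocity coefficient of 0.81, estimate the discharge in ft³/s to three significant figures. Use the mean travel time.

t̄ = (13.1 + 15.6 + 13.3 + 14.9) / 4 = 14.225 s
v_surface = L / t̄ = 77.4 / 14.225 = 5.441 ft/s
v_mean = 0.81 × 5.441 = 4.407 ft/s
Q = A × v_mean = 102 × 4.407 = 449.5 ft³/s

450 ft³/s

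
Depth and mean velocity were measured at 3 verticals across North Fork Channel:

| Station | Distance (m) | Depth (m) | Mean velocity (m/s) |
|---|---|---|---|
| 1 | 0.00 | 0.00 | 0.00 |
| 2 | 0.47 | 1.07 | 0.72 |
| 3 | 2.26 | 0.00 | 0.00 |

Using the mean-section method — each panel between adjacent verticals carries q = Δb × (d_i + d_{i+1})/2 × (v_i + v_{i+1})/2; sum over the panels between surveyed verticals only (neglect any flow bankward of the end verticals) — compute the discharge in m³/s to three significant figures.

0.435 m³/s

Panel 1-2: Δb = 0.47 m, d̄ = (0.00+1.07)/2 = 0.535, v̄ = (0.00+0.72)/2 = 0.36 → q = 0.47×0.535×0.36 = 0.09052 m³/s
Panel 2-3: Δb = 1.79 m, d̄ = (1.07+0.00)/2 = 0.535, v̄ = (0.72+0.00)/2 = 0.36 → q = 1.79×0.535×0.36 = 0.3448 m³/s
Q = Σ q = 0.4353 m³/s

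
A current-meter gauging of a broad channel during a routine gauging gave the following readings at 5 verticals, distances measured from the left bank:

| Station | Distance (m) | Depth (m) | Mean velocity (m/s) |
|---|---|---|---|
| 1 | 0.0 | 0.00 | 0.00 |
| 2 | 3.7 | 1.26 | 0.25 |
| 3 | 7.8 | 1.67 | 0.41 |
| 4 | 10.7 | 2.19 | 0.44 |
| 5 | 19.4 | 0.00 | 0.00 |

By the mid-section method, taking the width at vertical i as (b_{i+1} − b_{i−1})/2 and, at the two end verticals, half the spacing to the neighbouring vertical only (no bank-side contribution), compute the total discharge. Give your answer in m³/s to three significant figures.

w_2 = (7.8 − 0.0)/2 = 3.9 m; q_2 = 0.25 × 1.26 × 3.9 = 1.229 m³/s
w_3 = (10.7 − 3.7)/2 = 3.5 m; q_3 = 0.41 × 1.67 × 3.5 = 2.396 m³/s
w_4 = (19.4 − 7.8)/2 = 5.8 m; q_4 = 0.44 × 2.19 × 5.8 = 5.589 m³/s
Stations 1, 5 contribute zero (depth or velocity is 0).
Q = Σ qᵢ = 9.214 m³/s

9.21 m³/s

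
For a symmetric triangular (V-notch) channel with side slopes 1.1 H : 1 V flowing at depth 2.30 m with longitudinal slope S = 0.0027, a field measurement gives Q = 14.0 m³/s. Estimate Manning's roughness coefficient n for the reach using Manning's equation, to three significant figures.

0.0194

A = z·y² = 1.1×2.30² = 5.819 m²
P = 2y√(1+z²) = 2×2.30×√(1+1.1²) = 6.838 m
R = A/P = 5.819/6.838 = 0.8509 m
n = (1/Q)·A·R^(2/3)·S^(1/2) = (1/14.0) × 5.819 × 0.8980 × 0.05196 = 0.01939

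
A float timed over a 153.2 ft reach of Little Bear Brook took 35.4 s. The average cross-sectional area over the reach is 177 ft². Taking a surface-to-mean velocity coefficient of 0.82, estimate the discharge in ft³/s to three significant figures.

v_surface = L / t̄ = 153.2 / 35.4 = 4.328 ft/s
v_mean = 0.82 × 4.328 = 3.549 ft/s
Q = A × v_mean = 177 × 3.549 = 628.1 ft³/s

628 ft³/s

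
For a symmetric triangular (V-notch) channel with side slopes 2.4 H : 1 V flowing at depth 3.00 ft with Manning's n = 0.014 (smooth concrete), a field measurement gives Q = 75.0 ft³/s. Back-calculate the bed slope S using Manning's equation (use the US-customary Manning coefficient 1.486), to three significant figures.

A = z·y² = 2.4×3.00² = 21.60 ft²
P = 2y√(1+z²) = 2×3.00×√(1+2.4²) = 15.60 ft
R = A/P = 21.60/15.60 = 1.385 ft
S = (Q·n / (1.486·A·R^(2/3)))² = (75.0×0.014 / (1.486×21.60×1.242))² = 0.0006934

0.000693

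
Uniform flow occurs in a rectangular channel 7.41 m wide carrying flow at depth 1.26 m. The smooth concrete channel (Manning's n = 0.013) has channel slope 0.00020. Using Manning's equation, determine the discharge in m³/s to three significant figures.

9.75 m³/s

A = b·y = 7.41 × 1.26 = 9.337 m²
P = b + 2y = 7.41 + 2×1.26 = 9.930 m
R = A/P = 9.337/9.930 = 0.9402 m
Q = (1/n)·A·R^(2/3)·S^(1/2) = (1/0.013) × 9.337 × 0.9402^(2/3) × 0.00020^(1/2) = 9.748 m³/s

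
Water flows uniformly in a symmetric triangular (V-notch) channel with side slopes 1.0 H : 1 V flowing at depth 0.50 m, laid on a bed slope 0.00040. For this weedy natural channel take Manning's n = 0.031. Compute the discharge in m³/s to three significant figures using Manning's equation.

A = z·y² = 1.0×0.50² = 0.2500 m²
P = 2y√(1+z²) = 2×0.50×√(1+1.0²) = 1.414 m
R = A/P = 0.2500/1.414 = 0.1768 m
Q = (1/n)·A·R^(2/3)·S^(1/2) = (1/0.031) × 0.2500 × 0.1768^(2/3) × 0.00040^(1/2) = 0.05080 m³/s

0.0508 m³/s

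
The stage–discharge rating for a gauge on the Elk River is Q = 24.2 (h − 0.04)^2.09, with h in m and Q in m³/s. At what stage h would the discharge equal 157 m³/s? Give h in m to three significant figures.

2.49 m

h − h₀ = (Q/C)^(1/b) = (157/24.2)^(1/2.09) = 2.447 m
h = 0.04 + 2.447 = 2.487 m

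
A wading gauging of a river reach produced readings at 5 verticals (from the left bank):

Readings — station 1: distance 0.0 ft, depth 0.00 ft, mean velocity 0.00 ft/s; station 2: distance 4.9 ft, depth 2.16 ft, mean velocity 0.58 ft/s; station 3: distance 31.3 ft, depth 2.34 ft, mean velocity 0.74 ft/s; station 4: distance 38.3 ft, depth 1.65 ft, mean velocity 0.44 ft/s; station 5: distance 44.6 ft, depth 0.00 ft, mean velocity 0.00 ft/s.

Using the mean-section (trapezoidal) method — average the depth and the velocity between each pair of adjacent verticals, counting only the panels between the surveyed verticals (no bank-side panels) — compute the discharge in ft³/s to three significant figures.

Panel 1-2: Δb = 4.9 ft, d̄ = (0.00+2.16)/2 = 1.08, v̄ = (0.00+0.58)/2 = 0.29 → q = 4.9×1.08×0.29 = 1.535 ft³/s
Panel 2-3: Δb = 26.4 ft, d̄ = (2.16+2.34)/2 = 2.25, v̄ = (0.58+0.74)/2 = 0.66 → q = 26.4×2.25×0.66 = 39.20 ft³/s
Panel 3-4: Δb = 7 ft, d̄ = (2.34+1.65)/2 = 1.995, v̄ = (0.74+0.44)/2 = 0.59 → q = 7×1.995×0.59 = 8.239 ft³/s
Panel 4-5: Δb = 6.3 ft, d̄ = (1.65+0.00)/2 = 0.825, v̄ = (0.44+0.00)/2 = 0.22 → q = 6.3×0.825×0.22 = 1.143 ft³/s
Q = Σ q = 50.12 ft³/s

50.1 ft³/s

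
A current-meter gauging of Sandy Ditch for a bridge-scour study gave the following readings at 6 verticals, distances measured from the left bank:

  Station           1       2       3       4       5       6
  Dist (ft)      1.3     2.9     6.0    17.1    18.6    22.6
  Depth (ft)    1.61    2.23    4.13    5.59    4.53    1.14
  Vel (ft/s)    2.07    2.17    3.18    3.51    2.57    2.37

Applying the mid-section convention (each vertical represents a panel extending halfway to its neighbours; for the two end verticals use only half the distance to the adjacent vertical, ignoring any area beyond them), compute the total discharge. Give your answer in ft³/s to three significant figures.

w_1 = (2.9 − 1.3)/2 = 0.8 ft; q_1 = 2.07 × 1.61 × 0.8 = 2.666 ft³/s
w_2 = (6.0 − 1.3)/2 = 2.35 ft; q_2 = 2.17 × 2.23 × 2.35 = 11.37 ft³/s
w_3 = (17.1 − 2.9)/2 = 7.1 ft; q_3 = 3.18 × 4.13 × 7.1 = 93.25 ft³/s
w_4 = (18.6 − 6.0)/2 = 6.3 ft; q_4 = 3.51 × 5.59 × 6.3 = 123.6 ft³/s
w_5 = (22.6 − 17.1)/2 = 2.75 ft; q_5 = 2.57 × 4.53 × 2.75 = 32.02 ft³/s
w_6 = (22.6 − 18.6)/2 = 2 ft; q_6 = 2.37 × 1.14 × 2 = 5.404 ft³/s
Q = Σ qᵢ = 268.3 ft³/s

268 ft³/s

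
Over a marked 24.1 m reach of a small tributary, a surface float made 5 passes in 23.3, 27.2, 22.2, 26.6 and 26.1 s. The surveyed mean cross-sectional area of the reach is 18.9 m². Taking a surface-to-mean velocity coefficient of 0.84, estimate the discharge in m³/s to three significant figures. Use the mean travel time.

15.3 m³/s

t̄ = (23.3 + 27.2 + 22.2 + 26.6 + 26.1) / 5 = 25.08 s
v_surface = L / t̄ = 24.1 / 25.08 = 0.9609 m/s
v_mean = 0.84 × 0.9609 = 0.8072 m/s
Q = A × v_mean = 18.9 × 0.8072 = 15.26 m³/s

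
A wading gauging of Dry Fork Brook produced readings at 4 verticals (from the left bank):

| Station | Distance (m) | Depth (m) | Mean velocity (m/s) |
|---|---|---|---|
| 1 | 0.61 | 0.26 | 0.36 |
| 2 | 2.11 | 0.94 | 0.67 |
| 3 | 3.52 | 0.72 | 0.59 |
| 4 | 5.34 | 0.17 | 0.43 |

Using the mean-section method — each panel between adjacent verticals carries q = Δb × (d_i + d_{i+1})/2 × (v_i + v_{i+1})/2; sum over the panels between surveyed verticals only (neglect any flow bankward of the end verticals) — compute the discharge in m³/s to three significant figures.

Panel 1-2: Δb = 1.5 m, d̄ = (0.26+0.94)/2 = 0.6, v̄ = (0.36+0.67)/2 = 0.515 → q = 1.5×0.6×0.515 = 0.4635 m³/s
Panel 2-3: Δb = 1.41 m, d̄ = (0.94+0.72)/2 = 0.83, v̄ = (0.67+0.59)/2 = 0.63 → q = 1.41×0.83×0.63 = 0.7373 m³/s
Panel 3-4: Δb = 1.82 m, d̄ = (0.72+0.17)/2 = 0.445, v̄ = (0.59+0.43)/2 = 0.51 → q = 1.82×0.445×0.51 = 0.4130 m³/s
Q = Σ q = 1.614 m³/s

1.61 m³/s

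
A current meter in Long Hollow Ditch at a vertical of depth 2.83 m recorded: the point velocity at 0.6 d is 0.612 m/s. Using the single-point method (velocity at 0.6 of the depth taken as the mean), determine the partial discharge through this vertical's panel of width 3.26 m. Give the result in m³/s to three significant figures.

5.65 m³/s

v̄ = v₀.₆ = 0.612 m/s
q = v̄ × d × w = 0.6120 × 2.83 × 3.26 = 5.646 m³/s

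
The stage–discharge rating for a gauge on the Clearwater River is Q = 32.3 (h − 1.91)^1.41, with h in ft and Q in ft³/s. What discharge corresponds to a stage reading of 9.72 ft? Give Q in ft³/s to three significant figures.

Q = 32.3 × (9.72 − 1.91)^1.41 = 32.3 × 7.81^1.41 = 585.9 ft³/s

586 ft³/s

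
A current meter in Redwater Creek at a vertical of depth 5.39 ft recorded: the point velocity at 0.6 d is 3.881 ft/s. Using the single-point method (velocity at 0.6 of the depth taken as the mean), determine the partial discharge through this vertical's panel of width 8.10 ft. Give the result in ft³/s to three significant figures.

169 ft³/s

v̄ = v₀.₆ = 3.881 ft/s
q = v̄ × d × w = 3.881 × 5.39 × 8.10 = 169.4 ft³/s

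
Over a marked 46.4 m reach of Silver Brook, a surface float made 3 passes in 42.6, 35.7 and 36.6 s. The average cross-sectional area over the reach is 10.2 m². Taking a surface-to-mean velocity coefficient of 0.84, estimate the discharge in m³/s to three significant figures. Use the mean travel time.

10.4 m³/s

t̄ = (42.6 + 35.7 + 36.6) / 3 = 38.3 s
v_surface = L / t̄ = 46.4 / 38.3 = 1.211 m/s
v_mean = 0.84 × 1.211 = 1.018 m/s
Q = A × v_mean = 10.2 × 1.018 = 10.38 m³/s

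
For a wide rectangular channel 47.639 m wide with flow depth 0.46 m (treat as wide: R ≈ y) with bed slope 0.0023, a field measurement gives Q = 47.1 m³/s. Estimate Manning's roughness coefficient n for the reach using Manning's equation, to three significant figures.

A = b·y = 47.639 × 0.46 = 21.91 m²
Wide channel: R ≈ y = 0.46 m
n = (1/Q)·A·R^(2/3)·S^(1/2) = (1/47.1) × 21.91 × 0.5959 × 0.04796 = 0.01330

0.0133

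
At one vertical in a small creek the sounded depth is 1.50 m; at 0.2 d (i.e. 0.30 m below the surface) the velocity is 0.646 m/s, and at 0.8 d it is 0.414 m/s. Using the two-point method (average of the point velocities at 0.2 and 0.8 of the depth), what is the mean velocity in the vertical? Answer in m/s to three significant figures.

v̄ = (0.646 + 0.414) / 2 = 0.5300 m/s

0.530 m/s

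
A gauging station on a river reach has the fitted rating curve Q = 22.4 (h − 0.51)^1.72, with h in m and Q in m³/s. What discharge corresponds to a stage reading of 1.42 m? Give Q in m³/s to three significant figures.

Q = 22.4 × (1.42 − 0.51)^1.72 = 22.4 × 0.91^1.72 = 19.05 m³/s

19.0 m³/s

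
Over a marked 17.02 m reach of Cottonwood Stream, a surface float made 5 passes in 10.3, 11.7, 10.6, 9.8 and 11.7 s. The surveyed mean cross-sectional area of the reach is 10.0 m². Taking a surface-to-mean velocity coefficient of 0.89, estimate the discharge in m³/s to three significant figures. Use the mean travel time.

14.0 m³/s

t̄ = (10.3 + 11.7 + 10.6 + 9.8 + 11.7) / 5 = 10.82 s
v_surface = L / t̄ = 17.02 / 10.82 = 1.573 m/s
v_mean = 0.89 × 1.573 = 1.400 m/s
Q = A × v_mean = 10.0 × 1.400 = 14.00 m³/s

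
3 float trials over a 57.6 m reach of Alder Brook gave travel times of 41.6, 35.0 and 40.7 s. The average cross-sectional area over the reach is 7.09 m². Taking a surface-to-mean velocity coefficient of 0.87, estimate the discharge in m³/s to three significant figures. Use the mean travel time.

t̄ = (41.6 + 35.0 + 40.7) / 3 = 39.1 s
v_surface = L / t̄ = 57.6 / 39.1 = 1.473 m/s
v_mean = 0.87 × 1.473 = 1.282 m/s
Q = A × v_mean = 7.09 × 1.282 = 9.087 m³/s

9.09 m³/s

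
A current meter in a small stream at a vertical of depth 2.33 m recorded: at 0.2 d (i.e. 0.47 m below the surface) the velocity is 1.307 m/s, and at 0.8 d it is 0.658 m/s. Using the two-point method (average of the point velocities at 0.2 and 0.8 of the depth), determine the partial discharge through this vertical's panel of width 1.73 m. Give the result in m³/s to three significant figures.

3.96 m³/s

v̄ = (1.307 + 0.658) / 2 = 0.9825 m/s
q = v̄ × d × w = 0.9825 × 2.33 × 1.73 = 3.960 m³/s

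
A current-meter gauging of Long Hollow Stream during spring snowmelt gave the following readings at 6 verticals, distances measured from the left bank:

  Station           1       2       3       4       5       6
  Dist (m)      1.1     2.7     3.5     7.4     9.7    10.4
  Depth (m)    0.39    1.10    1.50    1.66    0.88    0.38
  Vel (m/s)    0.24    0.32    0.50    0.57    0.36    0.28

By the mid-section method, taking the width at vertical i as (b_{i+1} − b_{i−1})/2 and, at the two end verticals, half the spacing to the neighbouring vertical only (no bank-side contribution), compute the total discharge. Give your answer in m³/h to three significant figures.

20500 m³/h

w_1 = (2.7 − 1.1)/2 = 0.8 m; q_1 = 0.24 × 0.39 × 0.8 = 0.07488 m³/s
w_2 = (3.5 − 1.1)/2 = 1.2 m; q_2 = 0.32 × 1.10 × 1.2 = 0.4224 m³/s
w_3 = (7.4 − 2.7)/2 = 2.35 m; q_3 = 0.50 × 1.50 × 2.35 = 1.763 m³/s
w_4 = (9.7 − 3.5)/2 = 3.1 m; q_4 = 0.57 × 1.66 × 3.1 = 2.933 m³/s
w_5 = (10.4 − 7.4)/2 = 1.5 m; q_5 = 0.36 × 0.88 × 1.5 = 0.4752 m³/s
w_6 = (10.4 − 9.7)/2 = 0.35 m; q_6 = 0.28 × 0.38 × 0.35 = 0.03724 m³/s
Q = Σ qᵢ = 5.705 m³/s
= 5.705 × 3600 = 20540 m³/h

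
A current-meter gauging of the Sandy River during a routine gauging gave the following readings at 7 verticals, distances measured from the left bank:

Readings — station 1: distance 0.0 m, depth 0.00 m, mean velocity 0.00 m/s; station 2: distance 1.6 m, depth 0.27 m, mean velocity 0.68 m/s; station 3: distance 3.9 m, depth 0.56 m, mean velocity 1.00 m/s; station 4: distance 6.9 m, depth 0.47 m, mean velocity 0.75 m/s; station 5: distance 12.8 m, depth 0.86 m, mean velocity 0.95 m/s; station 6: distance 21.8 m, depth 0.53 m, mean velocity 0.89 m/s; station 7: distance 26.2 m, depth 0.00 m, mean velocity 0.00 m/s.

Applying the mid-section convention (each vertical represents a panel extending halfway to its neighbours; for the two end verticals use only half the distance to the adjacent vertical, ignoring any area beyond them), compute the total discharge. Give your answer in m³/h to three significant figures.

45600 m³/h

w_2 = (3.9 − 0.0)/2 = 1.95 m; q_2 = 0.68 × 0.27 × 1.95 = 0.3580 m³/s
w_3 = (6.9 − 1.6)/2 = 2.65 m; q_3 = 1.00 × 0.56 × 2.65 = 1.484 m³/s
w_4 = (12.8 − 3.9)/2 = 4.45 m; q_4 = 0.75 × 0.47 × 4.45 = 1.569 m³/s
w_5 = (21.8 − 6.9)/2 = 7.45 m; q_5 = 0.95 × 0.86 × 7.45 = 6.087 m³/s
w_6 = (26.2 − 12.8)/2 = 6.7 m; q_6 = 0.89 × 0.53 × 6.7 = 3.160 m³/s
Stations 1, 7 contribute zero (depth or velocity is 0).
Q = Σ qᵢ = 12.66 m³/s
= 12.66 × 3600 = 45570 m³/h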